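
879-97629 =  - 96750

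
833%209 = 206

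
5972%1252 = 964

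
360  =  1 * 360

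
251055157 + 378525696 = 629580853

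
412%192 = 28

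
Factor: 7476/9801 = 2^2*3^ ( - 3) * 7^1*11^( - 2) * 89^1 = 2492/3267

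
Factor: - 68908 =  - 2^2*7^1 * 23^1*107^1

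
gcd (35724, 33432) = 12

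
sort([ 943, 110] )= [ 110, 943]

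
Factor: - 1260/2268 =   -  5/9 =-3^( - 2 ) * 5^1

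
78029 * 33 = 2574957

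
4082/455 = 314/35 = 8.97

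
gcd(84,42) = 42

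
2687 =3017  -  330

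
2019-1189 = 830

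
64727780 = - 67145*( - 964) 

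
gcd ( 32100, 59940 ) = 60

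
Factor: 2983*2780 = 8292740 = 2^2 * 5^1*19^1*139^1*157^1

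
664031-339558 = 324473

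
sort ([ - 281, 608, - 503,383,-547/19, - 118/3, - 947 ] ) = [ - 947, - 503, - 281, - 118/3, - 547/19,  383, 608 ] 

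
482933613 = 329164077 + 153769536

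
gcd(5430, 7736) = 2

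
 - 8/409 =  - 8/409= - 0.02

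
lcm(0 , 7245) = 0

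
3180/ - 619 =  - 3180/619 = - 5.14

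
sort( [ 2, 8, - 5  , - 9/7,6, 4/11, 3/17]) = [ - 5, - 9/7, 3/17,4/11,2,6 , 8] 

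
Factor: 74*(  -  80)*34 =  - 201280 = - 2^6 * 5^1*17^1 * 37^1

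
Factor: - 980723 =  - 19^1*71^1*727^1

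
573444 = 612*937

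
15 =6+9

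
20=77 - 57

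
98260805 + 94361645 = 192622450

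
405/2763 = 45/307 = 0.15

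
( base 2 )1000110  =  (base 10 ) 70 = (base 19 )3D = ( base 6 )154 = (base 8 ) 106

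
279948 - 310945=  - 30997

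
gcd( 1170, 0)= 1170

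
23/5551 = 23/5551 = 0.00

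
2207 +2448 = 4655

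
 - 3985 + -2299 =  - 6284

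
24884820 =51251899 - 26367079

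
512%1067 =512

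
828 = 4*207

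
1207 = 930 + 277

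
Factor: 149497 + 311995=461492= 2^2*113^1*1021^1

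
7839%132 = 51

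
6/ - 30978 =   -  1/5163  =  - 0.00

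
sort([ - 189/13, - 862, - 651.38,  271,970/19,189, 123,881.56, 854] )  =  [ - 862,-651.38,-189/13 , 970/19,123, 189,  271,854, 881.56]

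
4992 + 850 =5842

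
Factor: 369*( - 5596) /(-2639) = 2^2 * 3^2*7^( - 1 )*13^(-1 )*29^( - 1 )*41^1*1399^1 =2064924/2639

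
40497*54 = 2186838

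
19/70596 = 19/70596 = 0.00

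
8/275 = 8/275 =0.03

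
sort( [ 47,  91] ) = [ 47,91 ] 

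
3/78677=3/78677 = 0.00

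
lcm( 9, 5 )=45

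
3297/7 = 471 = 471.00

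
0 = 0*64250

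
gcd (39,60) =3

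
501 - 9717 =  - 9216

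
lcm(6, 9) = 18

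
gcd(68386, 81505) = 1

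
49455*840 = 41542200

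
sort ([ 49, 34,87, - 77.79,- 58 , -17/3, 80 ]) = [ - 77.79, - 58, - 17/3, 34,49,  80, 87]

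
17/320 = 17/320= 0.05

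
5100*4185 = 21343500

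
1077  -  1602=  - 525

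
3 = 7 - 4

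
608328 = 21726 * 28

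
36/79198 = 18/39599 = 0.00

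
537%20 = 17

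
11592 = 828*14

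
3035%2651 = 384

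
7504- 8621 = -1117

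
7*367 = 2569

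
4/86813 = 4/86813 = 0.00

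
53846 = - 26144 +79990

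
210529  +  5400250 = 5610779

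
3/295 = 3/295 = 0.01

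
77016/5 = 15403+1/5 = 15403.20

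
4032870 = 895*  4506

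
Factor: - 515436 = -2^2 * 3^1*42953^1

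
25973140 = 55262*470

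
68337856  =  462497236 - 394159380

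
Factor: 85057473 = 3^1 * 23^1*113^1*10909^1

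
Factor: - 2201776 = -2^4*241^1*571^1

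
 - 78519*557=  -  43735083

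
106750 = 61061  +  45689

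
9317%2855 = 752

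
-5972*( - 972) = 5804784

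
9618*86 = 827148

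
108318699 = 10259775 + 98058924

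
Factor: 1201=1201^1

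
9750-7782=1968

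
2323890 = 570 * 4077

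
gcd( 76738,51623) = 1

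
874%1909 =874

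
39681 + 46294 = 85975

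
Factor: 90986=2^1*7^1*67^1*97^1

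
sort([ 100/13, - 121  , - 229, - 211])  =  [  -  229 , - 211, - 121,100/13]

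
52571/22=2389 + 13/22 = 2389.59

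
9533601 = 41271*231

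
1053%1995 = 1053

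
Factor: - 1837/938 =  -2^( - 1)*7^(-1)*11^1 * 67^(  -  1 ) * 167^1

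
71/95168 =71/95168 = 0.00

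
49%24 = 1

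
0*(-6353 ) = 0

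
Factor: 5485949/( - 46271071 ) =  - 11^( - 1 ) * 67^( - 1) * 8969^( - 1 )*783707^1 = - 783707/6610153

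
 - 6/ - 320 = 3/160 = 0.02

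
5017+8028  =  13045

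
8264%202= 184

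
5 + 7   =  12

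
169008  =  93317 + 75691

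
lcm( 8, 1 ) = 8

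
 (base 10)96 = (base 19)51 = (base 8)140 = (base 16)60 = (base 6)240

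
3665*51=186915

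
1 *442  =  442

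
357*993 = 354501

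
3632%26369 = 3632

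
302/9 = 302/9= 33.56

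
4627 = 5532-905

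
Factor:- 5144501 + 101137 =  - 2^2*1260841^1 = - 5043364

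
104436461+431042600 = 535479061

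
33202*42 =1394484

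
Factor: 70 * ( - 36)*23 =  - 2^3*3^2*5^1*7^1 * 23^1 = - 57960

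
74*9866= 730084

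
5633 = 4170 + 1463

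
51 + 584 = 635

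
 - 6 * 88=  - 528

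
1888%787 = 314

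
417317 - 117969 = 299348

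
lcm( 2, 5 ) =10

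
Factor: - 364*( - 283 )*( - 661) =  - 68090932=-2^2*7^1 * 13^1*283^1 * 661^1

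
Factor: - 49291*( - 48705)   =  3^1*5^1 * 11^1*17^1 *191^1 * 4481^1 = 2400718155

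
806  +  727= 1533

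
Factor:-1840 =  - 2^4*5^1 * 23^1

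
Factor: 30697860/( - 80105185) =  -6139572/16021037 = - 2^2*3^1 * 37^( - 1 )*41^( - 1)* 59^(  -  1 ) * 179^( - 1)*511631^1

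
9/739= 9/739 = 0.01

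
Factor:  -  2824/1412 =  - 2 = -  2^1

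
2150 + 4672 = 6822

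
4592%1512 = 56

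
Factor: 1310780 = 2^2*5^1*65539^1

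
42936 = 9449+33487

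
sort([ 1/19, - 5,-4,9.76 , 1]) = [ - 5, - 4, 1/19,  1, 9.76 ] 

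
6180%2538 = 1104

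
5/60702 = 5/60702 = 0.00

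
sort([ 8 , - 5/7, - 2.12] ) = [-2.12,  -  5/7,8]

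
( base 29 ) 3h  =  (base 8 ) 150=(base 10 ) 104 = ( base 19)59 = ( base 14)76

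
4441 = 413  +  4028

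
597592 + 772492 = 1370084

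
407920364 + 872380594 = 1280300958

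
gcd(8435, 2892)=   241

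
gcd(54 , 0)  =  54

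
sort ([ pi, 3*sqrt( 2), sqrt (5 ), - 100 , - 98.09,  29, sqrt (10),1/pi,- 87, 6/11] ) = [  -  100, - 98.09,-87 , 1/pi, 6/11, sqrt(5), pi,sqrt(10), 3*sqrt( 2),29 ] 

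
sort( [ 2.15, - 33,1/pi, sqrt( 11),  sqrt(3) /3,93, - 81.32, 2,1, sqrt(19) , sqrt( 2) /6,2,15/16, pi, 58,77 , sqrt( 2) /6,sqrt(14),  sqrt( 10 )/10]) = [ - 81.32, - 33,  sqrt( 2)/6,sqrt(2 )/6,  sqrt( 10 )/10,1/pi,sqrt(3 )/3, 15/16,1, 2,2, 2.15,pi,sqrt(11) , sqrt( 14), sqrt( 19), 58, 77, 93]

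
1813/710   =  2 + 393/710= 2.55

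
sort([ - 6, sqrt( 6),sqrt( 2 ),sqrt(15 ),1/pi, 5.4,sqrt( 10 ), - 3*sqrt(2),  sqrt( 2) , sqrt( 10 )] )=[  -  6, -3*sqrt( 2 ), 1/pi, sqrt (2), sqrt( 2 ),sqrt( 6 ),sqrt(10), sqrt( 10),sqrt (15 ),5.4]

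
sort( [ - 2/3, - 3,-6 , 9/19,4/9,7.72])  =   [  -  6,  -  3, - 2/3,  4/9, 9/19, 7.72 ]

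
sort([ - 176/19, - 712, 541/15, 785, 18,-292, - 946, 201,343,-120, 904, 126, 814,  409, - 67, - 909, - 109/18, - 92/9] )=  [ - 946, - 909, - 712, - 292, - 120,  -  67, - 92/9, - 176/19, - 109/18, 18, 541/15, 126,201, 343, 409, 785 , 814 , 904] 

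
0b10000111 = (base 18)79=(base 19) 72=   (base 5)1020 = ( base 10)135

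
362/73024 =181/36512 = 0.00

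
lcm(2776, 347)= 2776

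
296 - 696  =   - 400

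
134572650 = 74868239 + 59704411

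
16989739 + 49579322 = 66569061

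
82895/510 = 16579/102 = 162.54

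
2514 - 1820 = 694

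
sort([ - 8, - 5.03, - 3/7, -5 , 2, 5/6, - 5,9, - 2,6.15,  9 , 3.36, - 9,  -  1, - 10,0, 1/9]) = [ - 10, - 9, - 8, - 5.03, - 5, - 5, - 2, - 1, - 3/7,0, 1/9, 5/6,2, 3.36 , 6.15, 9 , 9]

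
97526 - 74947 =22579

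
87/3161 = 3/109 =0.03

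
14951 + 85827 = 100778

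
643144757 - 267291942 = 375852815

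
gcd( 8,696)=8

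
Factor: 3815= 5^1 *7^1*109^1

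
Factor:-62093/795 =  - 3^ ( - 1 )*5^( - 1)*31^1*53^( - 1)*2003^1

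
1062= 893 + 169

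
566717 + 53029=619746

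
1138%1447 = 1138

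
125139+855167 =980306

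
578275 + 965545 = 1543820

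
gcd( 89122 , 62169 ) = 1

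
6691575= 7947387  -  1255812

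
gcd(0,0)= 0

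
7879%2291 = 1006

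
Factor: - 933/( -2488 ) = 3/8 = 2^(  -  3)*3^1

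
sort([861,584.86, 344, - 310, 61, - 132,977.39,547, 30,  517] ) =[ - 310, - 132, 30, 61 , 344, 517, 547,584.86,861, 977.39]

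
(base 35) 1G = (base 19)2d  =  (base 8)63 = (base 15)36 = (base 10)51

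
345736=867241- 521505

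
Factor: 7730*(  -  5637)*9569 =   -  416959701690 =- 2^1*3^1*5^1*7^1*773^1*1367^1*1879^1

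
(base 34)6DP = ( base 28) 9CB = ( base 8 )16353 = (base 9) 11135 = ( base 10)7403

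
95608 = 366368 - 270760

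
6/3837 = 2/1279 = 0.00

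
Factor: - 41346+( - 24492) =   -  2^1*3^1*10973^1= -65838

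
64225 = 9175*7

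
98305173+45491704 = 143796877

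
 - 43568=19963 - 63531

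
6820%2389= 2042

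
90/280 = 9/28  =  0.32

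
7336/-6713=-2 + 870/959  =  - 1.09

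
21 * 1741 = 36561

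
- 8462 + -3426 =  - 11888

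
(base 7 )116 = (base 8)76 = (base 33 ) 1T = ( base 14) 46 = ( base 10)62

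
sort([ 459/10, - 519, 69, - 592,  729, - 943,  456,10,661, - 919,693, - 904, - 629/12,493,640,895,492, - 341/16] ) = [ - 943, - 919,-904, - 592, - 519, -629/12, - 341/16 , 10,459/10,69,456, 492,493,  640, 661, 693, 729,895]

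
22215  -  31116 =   -  8901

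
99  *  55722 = 5516478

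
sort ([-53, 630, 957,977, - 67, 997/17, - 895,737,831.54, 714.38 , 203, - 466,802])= [ - 895,- 466, - 67 , - 53, 997/17, 203, 630,714.38, 737, 802, 831.54, 957,  977]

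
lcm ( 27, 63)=189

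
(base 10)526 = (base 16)20E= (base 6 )2234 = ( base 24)LM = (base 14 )298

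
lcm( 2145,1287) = 6435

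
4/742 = 2/371= 0.01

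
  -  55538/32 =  - 1736 + 7/16 = - 1735.56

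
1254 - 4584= - 3330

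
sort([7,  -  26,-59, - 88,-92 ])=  [ - 92, - 88,-59, - 26, 7] 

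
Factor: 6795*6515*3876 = 2^2*3^3* 5^2*17^1*19^1 * 151^1*1303^1= 171588291300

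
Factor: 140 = 2^2 * 5^1*7^1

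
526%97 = 41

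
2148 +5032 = 7180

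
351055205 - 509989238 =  - 158934033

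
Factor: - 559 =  - 13^1  *  43^1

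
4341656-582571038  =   - 578229382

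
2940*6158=18104520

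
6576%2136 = 168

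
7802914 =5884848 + 1918066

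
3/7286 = 3/7286 = 0.00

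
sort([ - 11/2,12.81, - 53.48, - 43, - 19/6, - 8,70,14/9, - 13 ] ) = [ -53.48, - 43 ,- 13, - 8,  -  11/2, - 19/6,14/9,  12.81, 70]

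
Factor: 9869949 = 3^2*19^1 *57719^1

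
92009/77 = 92009/77 = 1194.92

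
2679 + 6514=9193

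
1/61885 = 1/61885 = 0.00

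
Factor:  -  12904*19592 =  - 2^6*31^1 * 79^1*1613^1= - 252815168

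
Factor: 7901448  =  2^3*3^1*71^1 * 4637^1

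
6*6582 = 39492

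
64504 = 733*88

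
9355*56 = 523880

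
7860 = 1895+5965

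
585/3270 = 39/218 = 0.18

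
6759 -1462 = 5297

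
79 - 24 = 55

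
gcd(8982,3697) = 1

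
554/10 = 55 + 2/5= 55.40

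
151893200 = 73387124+78506076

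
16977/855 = 5659/285= 19.86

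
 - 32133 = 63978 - 96111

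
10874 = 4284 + 6590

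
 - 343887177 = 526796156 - 870683333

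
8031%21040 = 8031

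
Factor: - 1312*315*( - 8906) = 2^6 *3^2* 5^1*7^1  *41^1*61^1*73^1 = 3680671680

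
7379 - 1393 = 5986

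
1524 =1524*1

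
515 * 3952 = 2035280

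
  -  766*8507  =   - 6516362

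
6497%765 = 377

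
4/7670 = 2/3835= 0.00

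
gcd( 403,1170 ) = 13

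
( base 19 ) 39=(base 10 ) 66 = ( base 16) 42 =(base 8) 102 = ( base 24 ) 2I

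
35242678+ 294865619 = 330108297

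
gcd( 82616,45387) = 1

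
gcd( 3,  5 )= 1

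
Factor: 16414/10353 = 566/357 =2^1* 3^( - 1)*7^(-1)*17^( - 1 )*283^1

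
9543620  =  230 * 41494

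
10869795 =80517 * 135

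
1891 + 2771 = 4662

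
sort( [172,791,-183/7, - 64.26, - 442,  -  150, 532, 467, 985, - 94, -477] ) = [-477, - 442,- 150, - 94,-64.26,-183/7, 172,  467, 532, 791, 985 ] 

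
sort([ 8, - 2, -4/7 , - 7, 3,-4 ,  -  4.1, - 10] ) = [ -10, - 7, - 4.1, - 4, - 2, - 4/7,3,8]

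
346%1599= 346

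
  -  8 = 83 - 91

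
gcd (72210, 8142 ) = 6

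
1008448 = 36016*28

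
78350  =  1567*50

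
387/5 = 77 + 2/5 = 77.40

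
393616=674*584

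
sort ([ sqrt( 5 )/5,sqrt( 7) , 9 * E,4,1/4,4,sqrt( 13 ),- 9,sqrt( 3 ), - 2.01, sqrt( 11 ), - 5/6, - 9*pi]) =[-9 * pi,  -  9, -2.01, - 5/6,1/4, sqrt( 5 )/5, sqrt( 3 ),sqrt ( 7),sqrt ( 11 ),sqrt(13 ),4, 4,9*E]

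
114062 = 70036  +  44026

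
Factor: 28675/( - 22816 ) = - 2^(-5 )*5^2*23^( - 1)*37^1 = - 925/736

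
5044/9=560+4/9 = 560.44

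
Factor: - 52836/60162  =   - 2^1*7^1*17^1*271^( - 1) = - 238/271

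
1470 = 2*735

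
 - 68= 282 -350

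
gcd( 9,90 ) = 9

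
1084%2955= 1084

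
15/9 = 5/3 = 1.67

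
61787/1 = 61787= 61787.00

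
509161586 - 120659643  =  388501943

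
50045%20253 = 9539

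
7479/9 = 831 = 831.00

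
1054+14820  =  15874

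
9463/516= 18 + 175/516=18.34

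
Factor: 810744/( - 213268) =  - 2^1*3^1*83^1 *131^ ( - 1) = -  498/131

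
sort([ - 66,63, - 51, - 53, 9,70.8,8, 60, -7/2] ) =[ - 66 , - 53, - 51, - 7/2,8,9,60,63, 70.8]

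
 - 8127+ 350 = - 7777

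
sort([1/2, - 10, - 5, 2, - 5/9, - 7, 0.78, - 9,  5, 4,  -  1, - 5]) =[-10, - 9, - 7,  -  5, - 5, - 1 ,  -  5/9, 1/2, 0.78, 2,4,5]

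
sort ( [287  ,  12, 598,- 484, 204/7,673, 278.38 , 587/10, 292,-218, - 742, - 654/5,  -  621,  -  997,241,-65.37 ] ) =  [ - 997, - 742 ,-621,-484, - 218, - 654/5, - 65.37, 12,204/7, 587/10 , 241,278.38 , 287, 292,598, 673]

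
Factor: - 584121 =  - 3^1*194707^1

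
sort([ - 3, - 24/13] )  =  [ - 3,  -  24/13 ]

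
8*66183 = 529464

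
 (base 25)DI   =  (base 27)cj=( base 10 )343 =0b101010111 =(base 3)110201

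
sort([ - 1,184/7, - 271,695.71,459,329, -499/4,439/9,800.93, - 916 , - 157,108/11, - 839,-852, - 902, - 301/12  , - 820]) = [ - 916, - 902, - 852, - 839, - 820, - 271 , - 157, - 499/4, - 301/12, - 1, 108/11,  184/7,439/9,329, 459, 695.71,800.93]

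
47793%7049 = 5499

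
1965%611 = 132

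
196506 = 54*3639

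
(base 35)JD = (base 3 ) 221010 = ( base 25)123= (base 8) 1246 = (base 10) 678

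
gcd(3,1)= 1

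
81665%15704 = 3145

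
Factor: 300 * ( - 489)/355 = - 29340/71=- 2^2* 3^2*5^1*71^( - 1)*163^1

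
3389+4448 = 7837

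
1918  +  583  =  2501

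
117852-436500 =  - 318648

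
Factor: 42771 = 3^1*53^1*269^1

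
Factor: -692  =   - 2^2 * 173^1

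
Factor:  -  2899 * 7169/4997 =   -  20782931/4997  =  - 13^1*19^( - 1 )*67^1*107^1 * 223^1*263^ ( -1)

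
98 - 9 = 89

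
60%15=0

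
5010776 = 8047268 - 3036492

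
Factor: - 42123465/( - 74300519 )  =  3^2 * 5^1  *  23^1*40699^1*74300519^( - 1 ) 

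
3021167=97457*31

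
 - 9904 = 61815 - 71719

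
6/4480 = 3/2240 = 0.00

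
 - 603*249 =-150147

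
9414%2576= 1686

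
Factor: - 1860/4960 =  - 2^ (-3 )*3^1=- 3/8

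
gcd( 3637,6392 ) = 1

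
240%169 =71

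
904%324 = 256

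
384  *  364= 139776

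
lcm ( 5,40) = 40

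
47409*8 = 379272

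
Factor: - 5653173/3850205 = - 3^1*5^(-1)*29^1*181^1*359^1*770041^(-1)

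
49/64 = 49/64 = 0.77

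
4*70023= 280092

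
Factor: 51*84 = 4284 =2^2*3^2 *7^1*17^1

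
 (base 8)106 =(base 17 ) 42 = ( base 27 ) 2g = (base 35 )20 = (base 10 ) 70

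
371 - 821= -450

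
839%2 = 1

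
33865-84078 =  - 50213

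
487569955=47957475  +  439612480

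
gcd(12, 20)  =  4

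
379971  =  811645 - 431674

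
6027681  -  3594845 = 2432836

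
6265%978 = 397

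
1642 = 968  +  674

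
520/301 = 520/301 = 1.73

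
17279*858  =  14825382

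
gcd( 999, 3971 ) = 1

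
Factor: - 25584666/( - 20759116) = 12792333/10379558 = 2^(-1)*3^1*7^ ( - 1 )*263^( - 1)*661^1*2819^( - 1)*6451^1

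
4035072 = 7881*512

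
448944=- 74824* ( - 6)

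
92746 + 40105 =132851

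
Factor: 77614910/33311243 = 2^1*5^1*7^ ( - 1 )*4758749^ ( -1 ) *7761491^1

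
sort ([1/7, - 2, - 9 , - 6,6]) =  [ - 9  , - 6, - 2 , 1/7, 6]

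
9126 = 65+9061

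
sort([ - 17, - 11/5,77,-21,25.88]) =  [ - 21, - 17, - 11/5, 25.88,77]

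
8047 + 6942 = 14989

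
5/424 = 5/424 = 0.01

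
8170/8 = 4085/4 = 1021.25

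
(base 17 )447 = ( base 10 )1231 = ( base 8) 2317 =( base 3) 1200121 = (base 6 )5411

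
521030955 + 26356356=547387311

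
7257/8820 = 2419/2940 = 0.82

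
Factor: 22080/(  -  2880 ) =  - 23/3 = - 3^( - 1) * 23^1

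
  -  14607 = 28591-43198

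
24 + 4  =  28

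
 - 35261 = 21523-56784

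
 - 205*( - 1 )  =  205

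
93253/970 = 93253/970  =  96.14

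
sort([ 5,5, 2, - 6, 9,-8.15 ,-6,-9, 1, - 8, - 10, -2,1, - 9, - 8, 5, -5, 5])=[ - 10,  -  9, - 9, - 8.15, - 8, - 8, - 6,-6,-5, - 2,1, 1, 2, 5 , 5, 5,5, 9 ] 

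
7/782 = 7/782 = 0.01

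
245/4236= 245/4236 = 0.06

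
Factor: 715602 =2^1*3^1*119267^1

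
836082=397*2106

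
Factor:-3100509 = -3^2 * 59^1*5839^1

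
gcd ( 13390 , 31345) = 5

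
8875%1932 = 1147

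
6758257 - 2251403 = 4506854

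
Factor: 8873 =19^1*467^1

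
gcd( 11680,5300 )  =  20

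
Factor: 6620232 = 2^3 * 3^1*47^1*5869^1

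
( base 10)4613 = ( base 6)33205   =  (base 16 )1205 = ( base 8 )11005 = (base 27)68N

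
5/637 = 5/637 = 0.01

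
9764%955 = 214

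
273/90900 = 91/30300 = 0.00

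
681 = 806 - 125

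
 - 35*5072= - 177520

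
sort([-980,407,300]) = [ - 980,  300, 407 ]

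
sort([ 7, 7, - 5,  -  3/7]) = [ - 5, - 3/7, 7, 7]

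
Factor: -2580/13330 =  - 2^1*3^1*31^( - 1) = - 6/31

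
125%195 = 125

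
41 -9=32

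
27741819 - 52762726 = -25020907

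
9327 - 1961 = 7366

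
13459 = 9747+3712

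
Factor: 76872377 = 173^1*444349^1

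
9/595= 9/595 = 0.02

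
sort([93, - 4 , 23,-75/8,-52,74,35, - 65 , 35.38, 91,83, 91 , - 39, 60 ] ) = [-65, - 52,-39, - 75/8 , - 4,23,35, 35.38,60,74, 83,91,91,93 ]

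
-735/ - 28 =26 + 1/4 =26.25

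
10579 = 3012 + 7567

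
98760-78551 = 20209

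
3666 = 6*611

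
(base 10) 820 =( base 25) 17k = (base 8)1464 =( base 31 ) qe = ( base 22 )1F6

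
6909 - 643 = 6266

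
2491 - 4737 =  - 2246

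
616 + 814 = 1430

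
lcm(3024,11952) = 250992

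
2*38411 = 76822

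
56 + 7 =63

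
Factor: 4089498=2^1*3^1*7^1*97369^1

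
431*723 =311613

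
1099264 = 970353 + 128911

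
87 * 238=20706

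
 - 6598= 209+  - 6807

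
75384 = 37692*2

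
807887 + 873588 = 1681475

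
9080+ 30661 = 39741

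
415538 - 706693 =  - 291155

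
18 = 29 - 11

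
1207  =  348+859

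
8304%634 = 62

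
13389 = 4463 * 3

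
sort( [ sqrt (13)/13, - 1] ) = [-1, sqrt(13 ) /13 ] 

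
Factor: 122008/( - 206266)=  - 2^2*101^1*683^(-1) = - 404/683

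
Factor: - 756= - 2^2*3^3*7^1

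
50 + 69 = 119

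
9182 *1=9182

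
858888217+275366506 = 1134254723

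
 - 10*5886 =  - 58860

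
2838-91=2747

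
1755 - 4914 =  - 3159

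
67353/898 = 75 + 3/898 = 75.00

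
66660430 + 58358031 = 125018461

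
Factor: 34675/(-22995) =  - 3^( - 2 ) * 5^1 * 7^( - 1) * 19^1 = - 95/63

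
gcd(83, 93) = 1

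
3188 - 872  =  2316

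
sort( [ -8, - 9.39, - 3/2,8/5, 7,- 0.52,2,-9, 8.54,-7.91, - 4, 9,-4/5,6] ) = [ - 9.39,  -  9,-8,  -  7.91 , -4,-3/2,-4/5 , - 0.52, 8/5, 2,6,  7,8.54 , 9] 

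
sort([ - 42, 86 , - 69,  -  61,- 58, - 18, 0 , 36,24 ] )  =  [ - 69, - 61, - 58, - 42, - 18,  0, 24 , 36,86]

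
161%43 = 32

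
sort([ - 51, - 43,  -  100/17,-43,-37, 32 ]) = [ - 51, - 43, -43,-37, - 100/17,32 ]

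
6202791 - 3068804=3133987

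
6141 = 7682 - 1541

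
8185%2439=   868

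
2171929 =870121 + 1301808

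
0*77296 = 0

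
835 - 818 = 17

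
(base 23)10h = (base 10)546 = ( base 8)1042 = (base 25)LL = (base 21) 150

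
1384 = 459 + 925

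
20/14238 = 10/7119 = 0.00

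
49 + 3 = 52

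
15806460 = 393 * 40220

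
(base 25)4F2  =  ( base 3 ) 10221120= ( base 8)5475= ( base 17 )9G4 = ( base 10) 2877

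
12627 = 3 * 4209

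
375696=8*46962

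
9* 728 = 6552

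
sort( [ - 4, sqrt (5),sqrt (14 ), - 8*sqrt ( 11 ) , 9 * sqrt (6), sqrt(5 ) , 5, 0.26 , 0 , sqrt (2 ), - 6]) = [-8 * sqrt( 11) ,  -  6, - 4,0, 0.26,sqrt(2), sqrt( 5 ),sqrt(5), sqrt( 14), 5, 9*sqrt( 6)]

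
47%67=47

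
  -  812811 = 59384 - 872195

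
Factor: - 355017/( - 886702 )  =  2^( - 1)  *3^1*13^1* 47^( - 1)*9103^1*9433^( - 1) 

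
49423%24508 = 407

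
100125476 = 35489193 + 64636283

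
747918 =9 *83102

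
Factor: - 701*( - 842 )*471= 2^1*3^1*157^1*421^1 * 701^1 = 278003982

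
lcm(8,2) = 8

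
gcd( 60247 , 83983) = 1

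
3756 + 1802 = 5558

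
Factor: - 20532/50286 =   -  2^1 * 17^ ( -2 )*59^1 = - 118/289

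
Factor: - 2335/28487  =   - 5^1*61^( - 1) = -5/61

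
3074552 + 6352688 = 9427240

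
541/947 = 541/947 =0.57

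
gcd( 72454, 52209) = 1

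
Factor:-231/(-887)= 3^1*7^1*11^1*887^(  -  1) 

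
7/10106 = 7/10106 = 0.00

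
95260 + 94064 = 189324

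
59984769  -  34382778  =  25601991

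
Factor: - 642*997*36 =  - 2^3*3^3*107^1*997^1 = -23042664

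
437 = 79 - -358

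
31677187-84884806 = -53207619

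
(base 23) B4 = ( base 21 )C5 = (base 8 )401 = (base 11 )214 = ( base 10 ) 257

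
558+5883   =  6441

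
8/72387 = 8/72387 = 0.00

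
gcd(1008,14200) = 8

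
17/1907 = 17/1907 = 0.01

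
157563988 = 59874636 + 97689352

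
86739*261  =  22638879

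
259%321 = 259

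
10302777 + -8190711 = 2112066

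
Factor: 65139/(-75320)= -2^ ( - 3)*3^1*5^( - 1 )* 7^(-1) * 269^(  -  1)*21713^1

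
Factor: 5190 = 2^1*3^1 * 5^1*173^1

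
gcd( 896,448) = 448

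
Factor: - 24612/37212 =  - 293^1*443^(  -  1 ) = -293/443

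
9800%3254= 38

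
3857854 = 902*4277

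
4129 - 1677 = 2452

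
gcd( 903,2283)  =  3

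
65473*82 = 5368786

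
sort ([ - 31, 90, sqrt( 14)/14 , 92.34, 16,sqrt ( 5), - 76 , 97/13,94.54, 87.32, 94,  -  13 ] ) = [ - 76, - 31 , - 13,sqrt(14) /14, sqrt(5 ),97/13,16,87.32, 90, 92.34,94,94.54]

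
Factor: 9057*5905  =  53481585 =3^1*5^1*1181^1*3019^1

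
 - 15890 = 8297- 24187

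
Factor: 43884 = 2^2*3^2*23^1*53^1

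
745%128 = 105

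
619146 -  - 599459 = 1218605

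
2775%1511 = 1264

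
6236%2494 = 1248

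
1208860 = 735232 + 473628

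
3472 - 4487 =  - 1015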